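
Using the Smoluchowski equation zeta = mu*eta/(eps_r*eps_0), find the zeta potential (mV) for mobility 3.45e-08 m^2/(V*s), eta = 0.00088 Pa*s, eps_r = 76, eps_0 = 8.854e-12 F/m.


Smoluchowski equation: zeta = mu * eta / (eps_r * eps_0)
zeta = 3.45e-08 * 0.00088 / (76 * 8.854e-12)
zeta = 0.045118 V = 45.12 mV

45.12


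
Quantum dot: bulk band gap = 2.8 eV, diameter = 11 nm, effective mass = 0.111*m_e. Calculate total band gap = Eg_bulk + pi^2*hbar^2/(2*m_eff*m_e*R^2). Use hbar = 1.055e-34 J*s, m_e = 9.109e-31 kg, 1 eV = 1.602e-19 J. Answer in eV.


Radius R = 11/2 nm = 5.5e-09 m
Confinement energy dE = pi^2 * hbar^2 / (2 * m_eff * m_e * R^2)
dE = pi^2 * (1.055e-34)^2 / (2 * 0.111 * 9.109e-31 * (5.5e-09)^2) J, divided by 1.602e-19 J/eV
dE = 0.1121 eV
Total band gap = E_g(bulk) + dE = 2.8 + 0.1121 = 2.9121 eV

2.9121


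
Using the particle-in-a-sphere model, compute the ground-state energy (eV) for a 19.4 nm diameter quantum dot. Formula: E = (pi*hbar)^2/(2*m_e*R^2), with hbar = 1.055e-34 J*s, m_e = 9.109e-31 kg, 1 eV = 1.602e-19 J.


Radius R = 19.4/2 = 9.7 nm = 9.7e-09 m
E = (pi * 1.055e-34)^2 / (2 * 9.109e-31 * (9.7e-09)^2)
E(J) = 6.40856e-22
E = E(J) / 1.602e-19 = 0.004 eV

0.004


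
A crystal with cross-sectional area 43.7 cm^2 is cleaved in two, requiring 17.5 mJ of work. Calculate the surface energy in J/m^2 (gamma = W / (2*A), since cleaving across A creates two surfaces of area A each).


Convert: A = 43.7 cm^2 = 0.00437 m^2, W = 17.5 mJ = 0.0175 J
Cleaving exposes two faces of area A, so total new surface = 2*A and gamma = W / (2*A)
gamma = 0.0175 / (2 * 0.00437)
gamma = 2.002 J/m^2

2.002


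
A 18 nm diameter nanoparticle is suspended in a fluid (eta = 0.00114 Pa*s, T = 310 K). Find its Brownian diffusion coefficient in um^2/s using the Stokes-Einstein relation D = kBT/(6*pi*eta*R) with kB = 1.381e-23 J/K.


Radius R = 18/2 = 9 nm = 9e-09 m
D = kB*T / (6*pi*eta*R)
D = 1.381e-23 * 310 / (6 * pi * 0.00114 * 9e-09)
D = 2.21364e-11 m^2/s = 22.136 um^2/s

22.136


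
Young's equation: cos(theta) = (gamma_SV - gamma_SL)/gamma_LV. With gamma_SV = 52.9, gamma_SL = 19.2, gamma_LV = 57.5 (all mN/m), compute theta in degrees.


cos(theta) = (gamma_SV - gamma_SL) / gamma_LV
cos(theta) = (52.9 - 19.2) / 57.5
cos(theta) = 0.586087
theta = arccos(0.586087) = 54.12 degrees

54.12


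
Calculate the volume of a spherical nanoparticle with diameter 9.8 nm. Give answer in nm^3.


Radius r = 9.8/2 = 4.9 nm
Volume V = (4/3) * pi * r^3
V = (4/3) * pi * (4.9)^3
V = 492.81 nm^3

492.81


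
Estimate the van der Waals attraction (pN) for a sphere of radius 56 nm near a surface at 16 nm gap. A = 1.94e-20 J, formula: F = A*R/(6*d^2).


Convert to SI: R = 56 nm = 5.6e-08 m, d = 16 nm = 1.6e-08 m
F = A * R / (6 * d^2)
F = 1.94e-20 * 5.6e-08 / (6 * (1.6e-08)^2)
F = 7.07292e-13 N = 0.707 pN

0.707


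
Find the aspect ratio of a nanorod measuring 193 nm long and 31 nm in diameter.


Aspect ratio AR = length / diameter
AR = 193 / 31
AR = 6.23

6.23


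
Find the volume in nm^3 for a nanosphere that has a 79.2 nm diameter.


Radius r = 79.2/2 = 39.6 nm
Volume V = (4/3) * pi * r^3
V = (4/3) * pi * (39.6)^3
V = 260120.25 nm^3

260120.25


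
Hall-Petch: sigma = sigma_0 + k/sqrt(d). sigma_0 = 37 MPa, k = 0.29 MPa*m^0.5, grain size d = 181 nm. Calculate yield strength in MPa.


d = 181 nm = 1.81e-07 m
sqrt(d) = 0.0004254409
Hall-Petch contribution = k / sqrt(d) = 0.29 / 0.0004254409 = 681.6 MPa
sigma = sigma_0 + k/sqrt(d) = 37 + 681.6 = 718.6 MPa

718.6


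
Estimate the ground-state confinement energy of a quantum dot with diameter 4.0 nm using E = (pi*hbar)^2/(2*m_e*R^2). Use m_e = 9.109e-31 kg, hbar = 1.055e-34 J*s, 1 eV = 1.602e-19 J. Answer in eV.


Radius R = 4.0/2 = 2 nm = 2e-09 m
E = (pi * 1.055e-34)^2 / (2 * 9.109e-31 * (2e-09)^2)
E(J) = 1.50745e-20
E = E(J) / 1.602e-19 = 0.0941 eV

0.0941


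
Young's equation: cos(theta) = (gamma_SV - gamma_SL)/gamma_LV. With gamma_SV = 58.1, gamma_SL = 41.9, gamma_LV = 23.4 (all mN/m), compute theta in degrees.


cos(theta) = (gamma_SV - gamma_SL) / gamma_LV
cos(theta) = (58.1 - 41.9) / 23.4
cos(theta) = 0.692308
theta = arccos(0.692308) = 46.19 degrees

46.19


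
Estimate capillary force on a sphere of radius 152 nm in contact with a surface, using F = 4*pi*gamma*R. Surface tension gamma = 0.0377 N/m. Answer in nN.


Convert radius: R = 152 nm = 1.52e-07 m
F = 4 * pi * gamma * R
F = 4 * pi * 0.0377 * 1.52e-07
F = 7.20103e-08 N = 72.0103 nN

72.0103


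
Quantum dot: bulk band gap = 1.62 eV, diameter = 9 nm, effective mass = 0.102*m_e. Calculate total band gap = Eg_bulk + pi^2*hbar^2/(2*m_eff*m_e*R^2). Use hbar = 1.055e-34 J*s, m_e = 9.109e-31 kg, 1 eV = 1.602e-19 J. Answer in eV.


Radius R = 9/2 nm = 4.5e-09 m
Confinement energy dE = pi^2 * hbar^2 / (2 * m_eff * m_e * R^2)
dE = pi^2 * (1.055e-34)^2 / (2 * 0.102 * 9.109e-31 * (4.5e-09)^2) J, divided by 1.602e-19 J/eV
dE = 0.1822 eV
Total band gap = E_g(bulk) + dE = 1.62 + 0.1822 = 1.8022 eV

1.8022


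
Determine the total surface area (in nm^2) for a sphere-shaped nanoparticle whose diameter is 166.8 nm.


Radius r = 166.8/2 = 83.4 nm
Surface area SA = 4 * pi * r^2
SA = 4 * pi * (83.4)^2
SA = 87406.14 nm^2

87406.14


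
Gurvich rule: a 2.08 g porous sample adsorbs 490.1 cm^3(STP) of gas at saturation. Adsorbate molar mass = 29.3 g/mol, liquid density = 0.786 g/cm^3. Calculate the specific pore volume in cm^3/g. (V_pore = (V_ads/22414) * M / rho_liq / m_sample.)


Moles adsorbed n = V_ads / 22414 = 490.1 / 22414 = 2.186580e-02 mol
Liquid volume V_liq = n * M / rho_liq = 2.186580e-02 * 29.3 / 0.786 = 0.81510 cm^3
Specific pore volume V_pore = V_liq / m_sample = 0.81510 / 2.08
V_pore = 0.3919 cm^3/g

0.3919


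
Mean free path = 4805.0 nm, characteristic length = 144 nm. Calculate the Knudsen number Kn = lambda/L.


Knudsen number Kn = lambda / L
Kn = 4805.0 / 144
Kn = 33.3681

33.3681


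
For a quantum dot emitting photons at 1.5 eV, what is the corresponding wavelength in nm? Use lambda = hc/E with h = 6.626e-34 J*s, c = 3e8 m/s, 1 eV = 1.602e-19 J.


Convert energy: E = 1.5 eV = 1.5 * 1.602e-19 = 2.403e-19 J
lambda = h*c / E = 6.626e-34 * 3e8 / 2.403e-19
lambda = 8.27216e-07 m = 827.2 nm

827.2


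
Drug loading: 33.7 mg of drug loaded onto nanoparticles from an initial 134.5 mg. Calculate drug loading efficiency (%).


Drug loading efficiency = (drug loaded / drug initial) * 100
DLE = 33.7 / 134.5 * 100
DLE = 0.2506 * 100
DLE = 25.06%

25.06


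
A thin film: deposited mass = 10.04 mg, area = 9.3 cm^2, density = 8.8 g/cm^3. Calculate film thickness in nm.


Convert: m = 10.04 mg = 1.0040e-05 kg, A = 9.3 cm^2 = 9.3000e-04 m^2, rho = 8.8 g/cm^3 = 8800 kg/m^3
t = m / (A * rho)
t = 1.0040e-05 / (9.3000e-04 * 8800)
t = 1.2268e-06 m = 1226.8 nm

1226.8


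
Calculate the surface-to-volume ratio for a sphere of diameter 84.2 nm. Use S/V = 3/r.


Radius r = 84.2/2 = 42.1 nm
S/V = 3 / r = 3 / 42.1
S/V = 0.0713 nm^-1

0.0713


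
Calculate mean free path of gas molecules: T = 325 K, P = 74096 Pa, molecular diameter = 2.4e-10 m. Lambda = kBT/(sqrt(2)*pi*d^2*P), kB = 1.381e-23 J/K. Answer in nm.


Mean free path: lambda = kB*T / (sqrt(2) * pi * d^2 * P)
lambda = 1.381e-23 * 325 / (sqrt(2) * pi * (2.4e-10)^2 * 74096)
lambda = 2.36698e-07 m
lambda = 236.7 nm

236.7


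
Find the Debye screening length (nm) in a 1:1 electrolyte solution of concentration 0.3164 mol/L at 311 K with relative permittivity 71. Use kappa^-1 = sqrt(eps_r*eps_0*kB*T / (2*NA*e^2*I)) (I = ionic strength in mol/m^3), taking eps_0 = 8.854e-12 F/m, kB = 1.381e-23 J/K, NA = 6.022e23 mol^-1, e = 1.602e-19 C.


Ionic strength I = 0.3164 * 1^2 * 1000 = 316.4 mol/m^3
kappa^-1 = sqrt(71 * 8.854e-12 * 1.381e-23 * 311 / (2 * 6.022e23 * (1.602e-19)^2 * 316.4))
kappa^-1 = 0.525 nm

0.525


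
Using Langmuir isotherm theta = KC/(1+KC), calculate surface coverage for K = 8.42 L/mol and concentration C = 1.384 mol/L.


Langmuir isotherm: theta = K*C / (1 + K*C)
K*C = 8.42 * 1.384 = 11.65328
theta = 11.65328 / (1 + 11.65328) = 11.65328 / 12.65328
theta = 0.921

0.921


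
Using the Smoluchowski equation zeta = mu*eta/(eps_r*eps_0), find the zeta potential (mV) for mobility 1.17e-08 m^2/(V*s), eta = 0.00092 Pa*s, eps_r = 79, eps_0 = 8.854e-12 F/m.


Smoluchowski equation: zeta = mu * eta / (eps_r * eps_0)
zeta = 1.17e-08 * 0.00092 / (79 * 8.854e-12)
zeta = 0.015389 V = 15.39 mV

15.39


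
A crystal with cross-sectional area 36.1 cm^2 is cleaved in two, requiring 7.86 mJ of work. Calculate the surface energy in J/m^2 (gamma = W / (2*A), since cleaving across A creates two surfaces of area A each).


Convert: A = 36.1 cm^2 = 0.00361 m^2, W = 7.86 mJ = 0.00786 J
Cleaving exposes two faces of area A, so total new surface = 2*A and gamma = W / (2*A)
gamma = 0.00786 / (2 * 0.00361)
gamma = 1.089 J/m^2

1.089


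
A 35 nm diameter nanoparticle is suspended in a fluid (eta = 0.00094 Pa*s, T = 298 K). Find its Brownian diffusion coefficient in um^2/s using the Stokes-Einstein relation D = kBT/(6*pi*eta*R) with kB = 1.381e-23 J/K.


Radius R = 35/2 = 17.5 nm = 1.75e-08 m
D = kB*T / (6*pi*eta*R)
D = 1.381e-23 * 298 / (6 * pi * 0.00094 * 1.75e-08)
D = 1.32722e-11 m^2/s = 13.272 um^2/s

13.272


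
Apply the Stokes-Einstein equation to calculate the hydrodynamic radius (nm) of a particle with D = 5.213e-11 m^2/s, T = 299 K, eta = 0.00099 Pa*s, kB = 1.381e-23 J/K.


Stokes-Einstein: R = kB*T / (6*pi*eta*D)
R = 1.381e-23 * 299 / (6 * pi * 0.00099 * 5.213e-11)
R = 4.24464e-09 m = 4.24 nm

4.24


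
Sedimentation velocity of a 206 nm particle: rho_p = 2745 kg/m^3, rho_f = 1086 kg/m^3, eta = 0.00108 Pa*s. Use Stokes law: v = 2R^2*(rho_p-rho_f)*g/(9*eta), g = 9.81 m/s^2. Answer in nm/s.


Radius R = 206/2 nm = 1.03e-07 m
Density difference = 2745 - 1086 = 1659 kg/m^3
v = 2 * R^2 * (rho_p - rho_f) * g / (9 * eta)
v = 2 * (1.03e-07)^2 * 1659 * 9.81 / (9 * 0.00108)
v = 3.55266e-08 m/s = 35.5266 nm/s

35.5266


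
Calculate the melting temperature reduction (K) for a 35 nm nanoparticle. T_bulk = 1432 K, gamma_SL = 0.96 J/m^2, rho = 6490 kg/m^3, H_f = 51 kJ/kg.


Radius R = 35/2 = 17.5 nm = 1.75e-08 m
Convert H_f = 51 kJ/kg = 51000 J/kg
dT = 2 * gamma_SL * T_bulk / (rho * H_f * R)
dT = 2 * 0.96 * 1432 / (6490 * 51000 * 1.75e-08)
dT = 474.7 K

474.7


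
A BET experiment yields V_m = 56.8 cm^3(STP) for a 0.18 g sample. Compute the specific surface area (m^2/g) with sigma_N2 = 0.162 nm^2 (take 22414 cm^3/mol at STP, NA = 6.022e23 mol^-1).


Number of moles in monolayer = V_m / 22414 = 56.8 / 22414 = 0.00253413
Number of molecules = moles * NA = 0.00253413 * 6.022e23
SA = molecules * sigma / mass
SA = (56.8 / 22414) * 6.022e23 * 0.162e-18 / 0.18
SA = 1373.4 m^2/g

1373.4


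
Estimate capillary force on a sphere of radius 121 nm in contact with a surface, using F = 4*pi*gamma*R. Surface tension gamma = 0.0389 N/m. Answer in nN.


Convert radius: R = 121 nm = 1.21e-07 m
F = 4 * pi * gamma * R
F = 4 * pi * 0.0389 * 1.21e-07
F = 5.91486e-08 N = 59.1486 nN

59.1486


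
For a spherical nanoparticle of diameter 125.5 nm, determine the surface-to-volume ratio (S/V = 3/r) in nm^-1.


Radius r = 125.5/2 = 62.75 nm
S/V = 3 / r = 3 / 62.75
S/V = 0.0478 nm^-1

0.0478


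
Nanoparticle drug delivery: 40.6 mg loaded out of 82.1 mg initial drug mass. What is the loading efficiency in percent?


Drug loading efficiency = (drug loaded / drug initial) * 100
DLE = 40.6 / 82.1 * 100
DLE = 0.4945 * 100
DLE = 49.45%

49.45


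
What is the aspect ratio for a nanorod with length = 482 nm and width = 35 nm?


Aspect ratio AR = length / diameter
AR = 482 / 35
AR = 13.77

13.77


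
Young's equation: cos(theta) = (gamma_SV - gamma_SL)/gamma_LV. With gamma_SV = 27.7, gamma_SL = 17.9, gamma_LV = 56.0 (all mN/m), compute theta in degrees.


cos(theta) = (gamma_SV - gamma_SL) / gamma_LV
cos(theta) = (27.7 - 17.9) / 56.0
cos(theta) = 0.175
theta = arccos(0.175) = 79.92 degrees

79.92


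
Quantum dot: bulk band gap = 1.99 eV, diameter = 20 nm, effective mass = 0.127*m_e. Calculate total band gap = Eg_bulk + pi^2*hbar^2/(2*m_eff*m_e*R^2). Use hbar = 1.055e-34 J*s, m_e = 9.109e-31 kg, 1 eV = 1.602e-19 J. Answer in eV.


Radius R = 20/2 nm = 1e-08 m
Confinement energy dE = pi^2 * hbar^2 / (2 * m_eff * m_e * R^2)
dE = pi^2 * (1.055e-34)^2 / (2 * 0.127 * 9.109e-31 * (1e-08)^2) J, divided by 1.602e-19 J/eV
dE = 0.0296 eV
Total band gap = E_g(bulk) + dE = 1.99 + 0.0296 = 2.0196 eV

2.0196


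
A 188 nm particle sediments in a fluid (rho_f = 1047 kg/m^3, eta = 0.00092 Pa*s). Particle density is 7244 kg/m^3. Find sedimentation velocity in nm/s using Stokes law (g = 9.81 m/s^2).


Radius R = 188/2 nm = 9.4e-08 m
Density difference = 7244 - 1047 = 6197 kg/m^3
v = 2 * R^2 * (rho_p - rho_f) * g / (9 * eta)
v = 2 * (9.4e-08)^2 * 6197 * 9.81 / (9 * 0.00092)
v = 1.2975e-07 m/s = 129.7496 nm/s

129.7496


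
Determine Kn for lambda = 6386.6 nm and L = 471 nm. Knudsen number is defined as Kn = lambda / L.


Knudsen number Kn = lambda / L
Kn = 6386.6 / 471
Kn = 13.5597

13.5597


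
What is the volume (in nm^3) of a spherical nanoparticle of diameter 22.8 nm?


Radius r = 22.8/2 = 11.4 nm
Volume V = (4/3) * pi * r^3
V = (4/3) * pi * (11.4)^3
V = 6205.88 nm^3

6205.88


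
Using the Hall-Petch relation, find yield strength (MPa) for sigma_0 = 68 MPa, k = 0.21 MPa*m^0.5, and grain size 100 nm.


d = 100 nm = 1e-07 m
sqrt(d) = 0.0003162278
Hall-Petch contribution = k / sqrt(d) = 0.21 / 0.0003162278 = 664.1 MPa
sigma = sigma_0 + k/sqrt(d) = 68 + 664.1 = 732.1 MPa

732.1


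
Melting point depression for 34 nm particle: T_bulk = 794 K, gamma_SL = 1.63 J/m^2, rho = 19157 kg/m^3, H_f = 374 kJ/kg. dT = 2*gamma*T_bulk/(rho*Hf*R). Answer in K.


Radius R = 34/2 = 17 nm = 1.7e-08 m
Convert H_f = 374 kJ/kg = 374000 J/kg
dT = 2 * gamma_SL * T_bulk / (rho * H_f * R)
dT = 2 * 1.63 * 794 / (19157 * 374000 * 1.7e-08)
dT = 21.3 K

21.3


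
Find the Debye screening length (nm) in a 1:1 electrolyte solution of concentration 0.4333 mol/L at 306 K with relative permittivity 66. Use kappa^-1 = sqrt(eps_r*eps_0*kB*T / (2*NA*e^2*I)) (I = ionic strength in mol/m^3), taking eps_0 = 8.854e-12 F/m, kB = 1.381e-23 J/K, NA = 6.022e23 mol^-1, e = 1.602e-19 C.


Ionic strength I = 0.4333 * 1^2 * 1000 = 433.3 mol/m^3
kappa^-1 = sqrt(66 * 8.854e-12 * 1.381e-23 * 306 / (2 * 6.022e23 * (1.602e-19)^2 * 433.3))
kappa^-1 = 0.429 nm

0.429


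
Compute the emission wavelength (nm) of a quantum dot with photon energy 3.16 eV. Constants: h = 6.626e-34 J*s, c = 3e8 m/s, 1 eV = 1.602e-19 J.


Convert energy: E = 3.16 eV = 3.16 * 1.602e-19 = 5.06232e-19 J
lambda = h*c / E = 6.626e-34 * 3e8 / 5.06232e-19
lambda = 3.92666e-07 m = 392.7 nm

392.7


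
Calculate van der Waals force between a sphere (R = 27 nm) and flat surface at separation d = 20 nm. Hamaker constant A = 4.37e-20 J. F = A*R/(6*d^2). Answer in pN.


Convert to SI: R = 27 nm = 2.7e-08 m, d = 20 nm = 2e-08 m
F = A * R / (6 * d^2)
F = 4.37e-20 * 2.7e-08 / (6 * (2e-08)^2)
F = 4.91625e-13 N = 0.492 pN

0.492


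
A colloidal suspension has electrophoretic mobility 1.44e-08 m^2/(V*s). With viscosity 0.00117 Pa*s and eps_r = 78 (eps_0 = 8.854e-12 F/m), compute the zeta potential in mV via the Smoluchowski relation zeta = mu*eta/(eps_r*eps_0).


Smoluchowski equation: zeta = mu * eta / (eps_r * eps_0)
zeta = 1.44e-08 * 0.00117 / (78 * 8.854e-12)
zeta = 0.024396 V = 24.4 mV

24.4


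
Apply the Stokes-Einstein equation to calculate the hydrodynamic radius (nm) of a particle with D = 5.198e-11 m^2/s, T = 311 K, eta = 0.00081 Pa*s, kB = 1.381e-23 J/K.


Stokes-Einstein: R = kB*T / (6*pi*eta*D)
R = 1.381e-23 * 311 / (6 * pi * 0.00081 * 5.198e-11)
R = 5.41167e-09 m = 5.41 nm

5.41


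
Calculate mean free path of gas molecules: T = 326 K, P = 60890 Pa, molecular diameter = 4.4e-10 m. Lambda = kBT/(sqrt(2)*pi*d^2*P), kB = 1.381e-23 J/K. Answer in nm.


Mean free path: lambda = kB*T / (sqrt(2) * pi * d^2 * P)
lambda = 1.381e-23 * 326 / (sqrt(2) * pi * (4.4e-10)^2 * 60890)
lambda = 8.59597e-08 m
lambda = 85.96 nm

85.96


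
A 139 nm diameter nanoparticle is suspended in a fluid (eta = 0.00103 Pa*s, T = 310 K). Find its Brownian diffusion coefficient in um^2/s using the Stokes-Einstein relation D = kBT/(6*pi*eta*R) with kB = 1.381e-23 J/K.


Radius R = 139/2 = 69.5 nm = 6.95e-08 m
D = kB*T / (6*pi*eta*R)
D = 1.381e-23 * 310 / (6 * pi * 0.00103 * 6.95e-08)
D = 3.17272e-12 m^2/s = 3.173 um^2/s

3.173


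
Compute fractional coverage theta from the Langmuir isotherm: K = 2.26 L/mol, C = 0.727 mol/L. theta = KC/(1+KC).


Langmuir isotherm: theta = K*C / (1 + K*C)
K*C = 2.26 * 0.727 = 1.64302
theta = 1.64302 / (1 + 1.64302) = 1.64302 / 2.64302
theta = 0.6216

0.6216


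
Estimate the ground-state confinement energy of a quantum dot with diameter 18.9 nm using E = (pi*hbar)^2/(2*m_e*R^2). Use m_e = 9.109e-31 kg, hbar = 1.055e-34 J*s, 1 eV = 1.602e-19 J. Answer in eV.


Radius R = 18.9/2 = 9.45 nm = 9.45e-09 m
E = (pi * 1.055e-34)^2 / (2 * 9.109e-31 * (9.45e-09)^2)
E(J) = 6.75212e-22
E = E(J) / 1.602e-19 = 0.0042 eV

0.0042


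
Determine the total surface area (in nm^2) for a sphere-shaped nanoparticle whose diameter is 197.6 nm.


Radius r = 197.6/2 = 98.8 nm
Surface area SA = 4 * pi * r^2
SA = 4 * pi * (98.8)^2
SA = 122665.87 nm^2

122665.87


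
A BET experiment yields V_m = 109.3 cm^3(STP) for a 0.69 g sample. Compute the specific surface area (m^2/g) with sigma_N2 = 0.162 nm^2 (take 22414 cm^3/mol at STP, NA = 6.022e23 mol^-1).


Number of moles in monolayer = V_m / 22414 = 109.3 / 22414 = 0.00487642
Number of molecules = moles * NA = 0.00487642 * 6.022e23
SA = molecules * sigma / mass
SA = (109.3 / 22414) * 6.022e23 * 0.162e-18 / 0.69
SA = 689.5 m^2/g

689.5


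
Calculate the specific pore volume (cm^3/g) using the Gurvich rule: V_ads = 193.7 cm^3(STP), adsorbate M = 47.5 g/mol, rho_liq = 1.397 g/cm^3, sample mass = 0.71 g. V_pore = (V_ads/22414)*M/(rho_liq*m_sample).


Moles adsorbed n = V_ads / 22414 = 193.7 / 22414 = 8.641920e-03 mol
Liquid volume V_liq = n * M / rho_liq = 8.641920e-03 * 47.5 / 1.397 = 0.29384 cm^3
Specific pore volume V_pore = V_liq / m_sample = 0.29384 / 0.71
V_pore = 0.4139 cm^3/g

0.4139


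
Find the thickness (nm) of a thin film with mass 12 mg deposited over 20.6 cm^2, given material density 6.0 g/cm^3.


Convert: m = 12 mg = 1.2000e-05 kg, A = 20.6 cm^2 = 2.0600e-03 m^2, rho = 6.0 g/cm^3 = 6000 kg/m^3
t = m / (A * rho)
t = 1.2000e-05 / (2.0600e-03 * 6000)
t = 9.7087e-07 m = 970.9 nm

970.9


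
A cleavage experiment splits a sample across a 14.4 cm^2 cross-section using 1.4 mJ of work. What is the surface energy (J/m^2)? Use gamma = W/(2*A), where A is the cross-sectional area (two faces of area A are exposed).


Convert: A = 14.4 cm^2 = 0.00144 m^2, W = 1.4 mJ = 0.0014 J
Cleaving exposes two faces of area A, so total new surface = 2*A and gamma = W / (2*A)
gamma = 0.0014 / (2 * 0.00144)
gamma = 0.486 J/m^2

0.486


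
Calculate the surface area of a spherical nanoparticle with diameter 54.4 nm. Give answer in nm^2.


Radius r = 54.4/2 = 27.2 nm
Surface area SA = 4 * pi * r^2
SA = 4 * pi * (27.2)^2
SA = 9297.1 nm^2

9297.1


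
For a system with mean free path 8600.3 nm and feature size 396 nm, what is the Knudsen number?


Knudsen number Kn = lambda / L
Kn = 8600.3 / 396
Kn = 21.7179

21.7179


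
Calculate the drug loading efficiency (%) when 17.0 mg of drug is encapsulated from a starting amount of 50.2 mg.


Drug loading efficiency = (drug loaded / drug initial) * 100
DLE = 17.0 / 50.2 * 100
DLE = 0.3386 * 100
DLE = 33.86%

33.86


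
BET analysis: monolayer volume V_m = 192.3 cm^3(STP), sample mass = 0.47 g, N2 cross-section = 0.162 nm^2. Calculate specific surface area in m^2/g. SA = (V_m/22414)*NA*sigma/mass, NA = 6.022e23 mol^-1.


Number of moles in monolayer = V_m / 22414 = 192.3 / 22414 = 0.00857946
Number of molecules = moles * NA = 0.00857946 * 6.022e23
SA = molecules * sigma / mass
SA = (192.3 / 22414) * 6.022e23 * 0.162e-18 / 0.47
SA = 1780.8 m^2/g

1780.8


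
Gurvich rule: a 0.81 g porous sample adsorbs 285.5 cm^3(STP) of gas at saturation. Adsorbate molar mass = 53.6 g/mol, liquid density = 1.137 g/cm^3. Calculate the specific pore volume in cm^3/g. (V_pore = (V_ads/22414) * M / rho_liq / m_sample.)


Moles adsorbed n = V_ads / 22414 = 285.5 / 22414 = 1.273757e-02 mol
Liquid volume V_liq = n * M / rho_liq = 1.273757e-02 * 53.6 / 1.137 = 0.60047 cm^3
Specific pore volume V_pore = V_liq / m_sample = 0.60047 / 0.81
V_pore = 0.7413 cm^3/g

0.7413


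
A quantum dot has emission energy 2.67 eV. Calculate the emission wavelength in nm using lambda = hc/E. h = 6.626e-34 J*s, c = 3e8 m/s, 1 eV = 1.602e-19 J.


Convert energy: E = 2.67 eV = 2.67 * 1.602e-19 = 4.27734e-19 J
lambda = h*c / E = 6.626e-34 * 3e8 / 4.27734e-19
lambda = 4.64728e-07 m = 464.7 nm

464.7


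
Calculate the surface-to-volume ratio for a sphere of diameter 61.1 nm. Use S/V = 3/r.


Radius r = 61.1/2 = 30.55 nm
S/V = 3 / r = 3 / 30.55
S/V = 0.0982 nm^-1

0.0982


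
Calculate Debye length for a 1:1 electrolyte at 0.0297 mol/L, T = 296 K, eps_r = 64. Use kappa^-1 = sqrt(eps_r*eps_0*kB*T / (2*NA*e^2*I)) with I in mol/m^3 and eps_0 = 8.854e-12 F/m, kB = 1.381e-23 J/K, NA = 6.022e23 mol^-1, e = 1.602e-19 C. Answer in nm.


Ionic strength I = 0.0297 * 1^2 * 1000 = 29.7 mol/m^3
kappa^-1 = sqrt(64 * 8.854e-12 * 1.381e-23 * 296 / (2 * 6.022e23 * (1.602e-19)^2 * 29.7))
kappa^-1 = 1.588 nm

1.588


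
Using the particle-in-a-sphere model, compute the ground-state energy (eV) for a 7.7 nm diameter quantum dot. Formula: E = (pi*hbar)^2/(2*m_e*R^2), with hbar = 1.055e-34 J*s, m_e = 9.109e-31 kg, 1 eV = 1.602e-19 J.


Radius R = 7.7/2 = 3.85 nm = 3.85e-09 m
E = (pi * 1.055e-34)^2 / (2 * 9.109e-31 * (3.85e-09)^2)
E(J) = 4.06801e-21
E = E(J) / 1.602e-19 = 0.0254 eV

0.0254


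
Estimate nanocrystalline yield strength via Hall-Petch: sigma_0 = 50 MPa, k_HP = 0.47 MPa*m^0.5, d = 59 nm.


d = 59 nm = 5.9e-08 m
sqrt(d) = 0.0002428992
Hall-Petch contribution = k / sqrt(d) = 0.47 / 0.0002428992 = 1935.0 MPa
sigma = sigma_0 + k/sqrt(d) = 50 + 1935.0 = 1985.0 MPa

1985.0


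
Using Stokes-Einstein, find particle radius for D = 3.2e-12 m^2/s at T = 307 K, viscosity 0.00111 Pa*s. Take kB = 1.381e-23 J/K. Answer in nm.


Stokes-Einstein: R = kB*T / (6*pi*eta*D)
R = 1.381e-23 * 307 / (6 * pi * 0.00111 * 3.2e-12)
R = 6.33225e-08 m = 63.32 nm

63.32


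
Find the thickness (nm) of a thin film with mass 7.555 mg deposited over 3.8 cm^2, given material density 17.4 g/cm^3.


Convert: m = 7.555 mg = 7.5550e-06 kg, A = 3.8 cm^2 = 3.8000e-04 m^2, rho = 17.4 g/cm^3 = 17400 kg/m^3
t = m / (A * rho)
t = 7.5550e-06 / (3.8000e-04 * 17400)
t = 1.1426e-06 m = 1142.6 nm

1142.6


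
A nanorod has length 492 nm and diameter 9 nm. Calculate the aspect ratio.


Aspect ratio AR = length / diameter
AR = 492 / 9
AR = 54.67

54.67


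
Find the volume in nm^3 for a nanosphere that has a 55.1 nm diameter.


Radius r = 55.1/2 = 27.55 nm
Volume V = (4/3) * pi * r^3
V = (4/3) * pi * (27.55)^3
V = 87589.78 nm^3

87589.78


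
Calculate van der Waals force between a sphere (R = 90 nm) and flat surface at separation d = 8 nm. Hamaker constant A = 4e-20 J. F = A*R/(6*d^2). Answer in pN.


Convert to SI: R = 90 nm = 9e-08 m, d = 8 nm = 8e-09 m
F = A * R / (6 * d^2)
F = 4e-20 * 9e-08 / (6 * (8e-09)^2)
F = 9.375e-12 N = 9.375 pN

9.375


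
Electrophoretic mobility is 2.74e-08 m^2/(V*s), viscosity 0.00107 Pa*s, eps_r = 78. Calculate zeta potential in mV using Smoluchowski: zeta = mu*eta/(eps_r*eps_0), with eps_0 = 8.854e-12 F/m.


Smoluchowski equation: zeta = mu * eta / (eps_r * eps_0)
zeta = 2.74e-08 * 0.00107 / (78 * 8.854e-12)
zeta = 0.042452 V = 42.45 mV

42.45


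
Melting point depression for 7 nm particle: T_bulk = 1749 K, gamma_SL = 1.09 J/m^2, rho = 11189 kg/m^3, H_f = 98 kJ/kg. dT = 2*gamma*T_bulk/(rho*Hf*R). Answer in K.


Radius R = 7/2 = 3.5 nm = 3.5e-09 m
Convert H_f = 98 kJ/kg = 98000 J/kg
dT = 2 * gamma_SL * T_bulk / (rho * H_f * R)
dT = 2 * 1.09 * 1749 / (11189 * 98000 * 3.5e-09)
dT = 993.5 K

993.5


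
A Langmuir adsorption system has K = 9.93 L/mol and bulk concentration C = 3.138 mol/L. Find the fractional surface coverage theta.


Langmuir isotherm: theta = K*C / (1 + K*C)
K*C = 9.93 * 3.138 = 31.16034
theta = 31.16034 / (1 + 31.16034) = 31.16034 / 32.16034
theta = 0.9689

0.9689


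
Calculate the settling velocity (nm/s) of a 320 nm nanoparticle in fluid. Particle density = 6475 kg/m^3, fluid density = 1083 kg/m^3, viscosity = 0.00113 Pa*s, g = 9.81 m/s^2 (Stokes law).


Radius R = 320/2 nm = 1.6e-07 m
Density difference = 6475 - 1083 = 5392 kg/m^3
v = 2 * R^2 * (rho_p - rho_f) * g / (9 * eta)
v = 2 * (1.6e-07)^2 * 5392 * 9.81 / (9 * 0.00113)
v = 2.66298e-07 m/s = 266.298 nm/s

266.298


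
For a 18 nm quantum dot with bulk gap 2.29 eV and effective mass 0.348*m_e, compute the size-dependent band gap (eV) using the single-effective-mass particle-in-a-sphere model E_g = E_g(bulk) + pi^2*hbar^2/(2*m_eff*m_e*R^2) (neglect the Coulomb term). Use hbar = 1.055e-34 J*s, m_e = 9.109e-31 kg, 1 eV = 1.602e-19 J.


Radius R = 18/2 nm = 9e-09 m
Confinement energy dE = pi^2 * hbar^2 / (2 * m_eff * m_e * R^2)
dE = pi^2 * (1.055e-34)^2 / (2 * 0.348 * 9.109e-31 * (9e-09)^2) J, divided by 1.602e-19 J/eV
dE = 0.0134 eV
Total band gap = E_g(bulk) + dE = 2.29 + 0.0134 = 2.3034 eV

2.3034


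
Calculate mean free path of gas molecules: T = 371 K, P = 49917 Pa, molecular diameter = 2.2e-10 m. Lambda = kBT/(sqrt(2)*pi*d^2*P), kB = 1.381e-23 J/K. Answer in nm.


Mean free path: lambda = kB*T / (sqrt(2) * pi * d^2 * P)
lambda = 1.381e-23 * 371 / (sqrt(2) * pi * (2.2e-10)^2 * 49917)
lambda = 4.77319e-07 m
lambda = 477.32 nm

477.32


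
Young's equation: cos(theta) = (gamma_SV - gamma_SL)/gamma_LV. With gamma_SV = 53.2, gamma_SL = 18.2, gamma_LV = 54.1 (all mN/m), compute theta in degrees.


cos(theta) = (gamma_SV - gamma_SL) / gamma_LV
cos(theta) = (53.2 - 18.2) / 54.1
cos(theta) = 0.64695
theta = arccos(0.64695) = 49.69 degrees

49.69


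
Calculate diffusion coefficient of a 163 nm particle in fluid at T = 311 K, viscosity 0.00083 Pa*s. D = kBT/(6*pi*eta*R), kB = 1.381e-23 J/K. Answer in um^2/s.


Radius R = 163/2 = 81.5 nm = 8.15e-08 m
D = kB*T / (6*pi*eta*R)
D = 1.381e-23 * 311 / (6 * pi * 0.00083 * 8.15e-08)
D = 3.36835e-12 m^2/s = 3.368 um^2/s

3.368


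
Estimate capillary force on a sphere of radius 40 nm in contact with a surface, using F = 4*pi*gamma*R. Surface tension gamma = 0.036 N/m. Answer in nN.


Convert radius: R = 40 nm = 4e-08 m
F = 4 * pi * gamma * R
F = 4 * pi * 0.036 * 4e-08
F = 1.80956e-08 N = 18.0956 nN

18.0956


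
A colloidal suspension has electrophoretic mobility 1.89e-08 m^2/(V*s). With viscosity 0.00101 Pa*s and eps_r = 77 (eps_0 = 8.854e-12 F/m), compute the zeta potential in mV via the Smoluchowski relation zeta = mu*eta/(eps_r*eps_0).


Smoluchowski equation: zeta = mu * eta / (eps_r * eps_0)
zeta = 1.89e-08 * 0.00101 / (77 * 8.854e-12)
zeta = 0.028 V = 28.0 mV

28.0


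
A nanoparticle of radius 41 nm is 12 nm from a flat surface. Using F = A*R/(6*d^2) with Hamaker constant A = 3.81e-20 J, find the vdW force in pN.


Convert to SI: R = 41 nm = 4.1e-08 m, d = 12 nm = 1.2e-08 m
F = A * R / (6 * d^2)
F = 3.81e-20 * 4.1e-08 / (6 * (1.2e-08)^2)
F = 1.80799e-12 N = 1.808 pN

1.808


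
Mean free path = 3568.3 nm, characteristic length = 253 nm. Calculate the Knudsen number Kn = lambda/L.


Knudsen number Kn = lambda / L
Kn = 3568.3 / 253
Kn = 14.104

14.104


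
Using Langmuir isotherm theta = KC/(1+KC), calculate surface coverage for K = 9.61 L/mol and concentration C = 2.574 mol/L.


Langmuir isotherm: theta = K*C / (1 + K*C)
K*C = 9.61 * 2.574 = 24.73614
theta = 24.73614 / (1 + 24.73614) = 24.73614 / 25.73614
theta = 0.9611

0.9611


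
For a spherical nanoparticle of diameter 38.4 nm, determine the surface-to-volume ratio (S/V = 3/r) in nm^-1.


Radius r = 38.4/2 = 19.2 nm
S/V = 3 / r = 3 / 19.2
S/V = 0.1562 nm^-1

0.1562


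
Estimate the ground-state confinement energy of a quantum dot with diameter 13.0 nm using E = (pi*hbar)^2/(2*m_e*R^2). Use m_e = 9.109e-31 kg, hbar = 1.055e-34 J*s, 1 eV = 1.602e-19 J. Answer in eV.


Radius R = 13.0/2 = 6.5 nm = 6.5e-09 m
E = (pi * 1.055e-34)^2 / (2 * 9.109e-31 * (6.5e-09)^2)
E(J) = 1.42718e-21
E = E(J) / 1.602e-19 = 0.0089 eV

0.0089


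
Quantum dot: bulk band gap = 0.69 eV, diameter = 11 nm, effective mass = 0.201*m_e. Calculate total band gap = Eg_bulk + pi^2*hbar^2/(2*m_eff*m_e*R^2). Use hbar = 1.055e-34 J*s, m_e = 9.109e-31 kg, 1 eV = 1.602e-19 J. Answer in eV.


Radius R = 11/2 nm = 5.5e-09 m
Confinement energy dE = pi^2 * hbar^2 / (2 * m_eff * m_e * R^2)
dE = pi^2 * (1.055e-34)^2 / (2 * 0.201 * 9.109e-31 * (5.5e-09)^2) J, divided by 1.602e-19 J/eV
dE = 0.0619 eV
Total band gap = E_g(bulk) + dE = 0.69 + 0.0619 = 0.7519 eV

0.7519


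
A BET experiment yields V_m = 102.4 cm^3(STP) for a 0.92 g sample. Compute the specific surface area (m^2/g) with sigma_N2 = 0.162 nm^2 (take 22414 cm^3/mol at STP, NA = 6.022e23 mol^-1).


Number of moles in monolayer = V_m / 22414 = 102.4 / 22414 = 0.00456857
Number of molecules = moles * NA = 0.00456857 * 6.022e23
SA = molecules * sigma / mass
SA = (102.4 / 22414) * 6.022e23 * 0.162e-18 / 0.92
SA = 484.4 m^2/g

484.4


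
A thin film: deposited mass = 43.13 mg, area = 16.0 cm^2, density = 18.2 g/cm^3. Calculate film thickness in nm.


Convert: m = 43.13 mg = 4.3130e-05 kg, A = 16.0 cm^2 = 1.6000e-03 m^2, rho = 18.2 g/cm^3 = 18200 kg/m^3
t = m / (A * rho)
t = 4.3130e-05 / (1.6000e-03 * 18200)
t = 1.4811e-06 m = 1481.1 nm

1481.1


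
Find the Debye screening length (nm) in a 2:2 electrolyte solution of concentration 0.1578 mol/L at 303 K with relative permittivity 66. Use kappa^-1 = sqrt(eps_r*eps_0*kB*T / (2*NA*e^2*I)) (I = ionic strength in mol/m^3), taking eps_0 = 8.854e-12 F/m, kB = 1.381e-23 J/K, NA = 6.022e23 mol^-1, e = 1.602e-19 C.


Ionic strength I = 0.1578 * 2^2 * 1000 = 631.2 mol/m^3
kappa^-1 = sqrt(66 * 8.854e-12 * 1.381e-23 * 303 / (2 * 6.022e23 * (1.602e-19)^2 * 631.2))
kappa^-1 = 0.354 nm

0.354


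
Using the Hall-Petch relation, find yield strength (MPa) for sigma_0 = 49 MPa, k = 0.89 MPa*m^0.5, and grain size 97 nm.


d = 97 nm = 9.7e-08 m
sqrt(d) = 0.0003114482
Hall-Petch contribution = k / sqrt(d) = 0.89 / 0.0003114482 = 2857.6 MPa
sigma = sigma_0 + k/sqrt(d) = 49 + 2857.6 = 2906.6 MPa

2906.6


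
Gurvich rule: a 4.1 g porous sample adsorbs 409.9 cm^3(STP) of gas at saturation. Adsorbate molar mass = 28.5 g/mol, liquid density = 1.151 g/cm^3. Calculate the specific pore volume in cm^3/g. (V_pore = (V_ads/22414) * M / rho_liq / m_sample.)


Moles adsorbed n = V_ads / 22414 = 409.9 / 22414 = 1.828768e-02 mol
Liquid volume V_liq = n * M / rho_liq = 1.828768e-02 * 28.5 / 1.151 = 0.45282 cm^3
Specific pore volume V_pore = V_liq / m_sample = 0.45282 / 4.1
V_pore = 0.1104 cm^3/g

0.1104


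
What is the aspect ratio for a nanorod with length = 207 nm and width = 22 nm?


Aspect ratio AR = length / diameter
AR = 207 / 22
AR = 9.41

9.41


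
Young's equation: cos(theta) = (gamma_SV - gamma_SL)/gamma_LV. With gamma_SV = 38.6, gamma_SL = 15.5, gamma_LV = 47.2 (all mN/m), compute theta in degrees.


cos(theta) = (gamma_SV - gamma_SL) / gamma_LV
cos(theta) = (38.6 - 15.5) / 47.2
cos(theta) = 0.489407
theta = arccos(0.489407) = 60.7 degrees

60.7


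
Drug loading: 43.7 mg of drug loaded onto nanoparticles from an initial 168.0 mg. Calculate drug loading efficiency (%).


Drug loading efficiency = (drug loaded / drug initial) * 100
DLE = 43.7 / 168.0 * 100
DLE = 0.2601 * 100
DLE = 26.01%

26.01


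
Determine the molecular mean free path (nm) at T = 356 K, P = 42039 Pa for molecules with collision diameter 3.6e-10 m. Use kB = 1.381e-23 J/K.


Mean free path: lambda = kB*T / (sqrt(2) * pi * d^2 * P)
lambda = 1.381e-23 * 356 / (sqrt(2) * pi * (3.6e-10)^2 * 42039)
lambda = 2.03105e-07 m
lambda = 203.11 nm

203.11


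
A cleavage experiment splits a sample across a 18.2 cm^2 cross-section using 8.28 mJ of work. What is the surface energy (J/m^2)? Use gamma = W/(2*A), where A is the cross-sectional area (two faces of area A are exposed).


Convert: A = 18.2 cm^2 = 0.00182 m^2, W = 8.28 mJ = 0.00828 J
Cleaving exposes two faces of area A, so total new surface = 2*A and gamma = W / (2*A)
gamma = 0.00828 / (2 * 0.00182)
gamma = 2.275 J/m^2

2.275


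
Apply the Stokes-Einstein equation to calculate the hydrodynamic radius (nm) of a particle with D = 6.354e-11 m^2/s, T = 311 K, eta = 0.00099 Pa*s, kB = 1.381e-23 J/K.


Stokes-Einstein: R = kB*T / (6*pi*eta*D)
R = 1.381e-23 * 311 / (6 * pi * 0.00099 * 6.354e-11)
R = 3.62218e-09 m = 3.62 nm

3.62


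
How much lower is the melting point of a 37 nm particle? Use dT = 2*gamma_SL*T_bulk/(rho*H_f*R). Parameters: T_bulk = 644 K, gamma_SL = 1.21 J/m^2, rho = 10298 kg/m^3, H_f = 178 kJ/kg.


Radius R = 37/2 = 18.5 nm = 1.85e-08 m
Convert H_f = 178 kJ/kg = 178000 J/kg
dT = 2 * gamma_SL * T_bulk / (rho * H_f * R)
dT = 2 * 1.21 * 644 / (10298 * 178000 * 1.85e-08)
dT = 46.0 K

46.0


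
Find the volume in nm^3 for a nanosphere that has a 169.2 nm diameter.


Radius r = 169.2/2 = 84.6 nm
Volume V = (4/3) * pi * r^3
V = (4/3) * pi * (84.6)^3
V = 2536294.61 nm^3

2536294.61


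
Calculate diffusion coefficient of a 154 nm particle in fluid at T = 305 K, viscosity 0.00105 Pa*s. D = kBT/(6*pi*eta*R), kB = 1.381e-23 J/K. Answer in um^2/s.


Radius R = 154/2 = 77 nm = 7.7e-08 m
D = kB*T / (6*pi*eta*R)
D = 1.381e-23 * 305 / (6 * pi * 0.00105 * 7.7e-08)
D = 2.76384e-12 m^2/s = 2.764 um^2/s

2.764


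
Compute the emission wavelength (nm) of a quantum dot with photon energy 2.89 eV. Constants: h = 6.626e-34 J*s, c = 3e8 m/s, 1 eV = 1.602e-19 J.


Convert energy: E = 2.89 eV = 2.89 * 1.602e-19 = 4.62978e-19 J
lambda = h*c / E = 6.626e-34 * 3e8 / 4.62978e-19
lambda = 4.29351e-07 m = 429.4 nm

429.4


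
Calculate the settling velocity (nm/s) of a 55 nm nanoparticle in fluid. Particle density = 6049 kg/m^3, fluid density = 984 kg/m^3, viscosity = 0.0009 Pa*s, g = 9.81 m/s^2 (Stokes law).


Radius R = 55/2 nm = 2.75e-08 m
Density difference = 6049 - 984 = 5065 kg/m^3
v = 2 * R^2 * (rho_p - rho_f) * g / (9 * eta)
v = 2 * (2.75e-08)^2 * 5065 * 9.81 / (9 * 0.0009)
v = 9.2781e-09 m/s = 9.2781 nm/s

9.2781


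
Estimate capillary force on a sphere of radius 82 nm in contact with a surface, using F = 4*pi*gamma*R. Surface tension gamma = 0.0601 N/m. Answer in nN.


Convert radius: R = 82 nm = 8.2e-08 m
F = 4 * pi * gamma * R
F = 4 * pi * 0.0601 * 8.2e-08
F = 6.19296e-08 N = 61.9296 nN

61.9296


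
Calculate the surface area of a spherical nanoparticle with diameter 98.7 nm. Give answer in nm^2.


Radius r = 98.7/2 = 49.35 nm
Surface area SA = 4 * pi * r^2
SA = 4 * pi * (49.35)^2
SA = 30604.42 nm^2

30604.42


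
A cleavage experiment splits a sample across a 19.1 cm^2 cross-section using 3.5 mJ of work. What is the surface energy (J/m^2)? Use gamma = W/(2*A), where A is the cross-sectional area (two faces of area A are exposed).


Convert: A = 19.1 cm^2 = 0.00191 m^2, W = 3.5 mJ = 0.0035 J
Cleaving exposes two faces of area A, so total new surface = 2*A and gamma = W / (2*A)
gamma = 0.0035 / (2 * 0.00191)
gamma = 0.916 J/m^2

0.916


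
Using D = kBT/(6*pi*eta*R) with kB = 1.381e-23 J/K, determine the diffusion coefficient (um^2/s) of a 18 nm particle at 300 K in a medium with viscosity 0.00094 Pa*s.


Radius R = 18/2 = 9 nm = 9e-09 m
D = kB*T / (6*pi*eta*R)
D = 1.381e-23 * 300 / (6 * pi * 0.00094 * 9e-09)
D = 2.59803e-11 m^2/s = 25.98 um^2/s

25.98


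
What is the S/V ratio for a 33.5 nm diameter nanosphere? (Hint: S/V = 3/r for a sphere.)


Radius r = 33.5/2 = 16.75 nm
S/V = 3 / r = 3 / 16.75
S/V = 0.1791 nm^-1

0.1791


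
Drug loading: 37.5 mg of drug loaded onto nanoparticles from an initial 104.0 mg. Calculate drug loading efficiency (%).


Drug loading efficiency = (drug loaded / drug initial) * 100
DLE = 37.5 / 104.0 * 100
DLE = 0.3606 * 100
DLE = 36.06%

36.06


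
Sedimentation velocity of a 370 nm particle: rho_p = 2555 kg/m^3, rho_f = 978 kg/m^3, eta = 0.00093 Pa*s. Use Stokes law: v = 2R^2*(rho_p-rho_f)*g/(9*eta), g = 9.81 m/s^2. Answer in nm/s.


Radius R = 370/2 nm = 1.85e-07 m
Density difference = 2555 - 978 = 1577 kg/m^3
v = 2 * R^2 * (rho_p - rho_f) * g / (9 * eta)
v = 2 * (1.85e-07)^2 * 1577 * 9.81 / (9 * 0.00093)
v = 1.26517e-07 m/s = 126.5169 nm/s

126.5169


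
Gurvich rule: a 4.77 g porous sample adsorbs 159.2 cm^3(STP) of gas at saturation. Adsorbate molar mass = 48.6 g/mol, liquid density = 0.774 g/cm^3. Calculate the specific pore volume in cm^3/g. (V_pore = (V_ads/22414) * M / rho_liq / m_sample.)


Moles adsorbed n = V_ads / 22414 = 159.2 / 22414 = 7.102704e-03 mol
Liquid volume V_liq = n * M / rho_liq = 7.102704e-03 * 48.6 / 0.774 = 0.44598 cm^3
Specific pore volume V_pore = V_liq / m_sample = 0.44598 / 4.77
V_pore = 0.0935 cm^3/g

0.0935


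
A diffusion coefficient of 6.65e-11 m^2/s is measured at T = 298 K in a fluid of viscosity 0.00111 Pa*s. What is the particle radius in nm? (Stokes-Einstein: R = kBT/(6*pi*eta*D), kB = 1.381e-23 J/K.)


Stokes-Einstein: R = kB*T / (6*pi*eta*D)
R = 1.381e-23 * 298 / (6 * pi * 0.00111 * 6.65e-11)
R = 2.95777e-09 m = 2.96 nm

2.96


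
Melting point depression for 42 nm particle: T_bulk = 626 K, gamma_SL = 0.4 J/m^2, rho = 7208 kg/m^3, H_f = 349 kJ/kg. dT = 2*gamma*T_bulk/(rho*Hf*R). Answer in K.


Radius R = 42/2 = 21 nm = 2.1e-08 m
Convert H_f = 349 kJ/kg = 349000 J/kg
dT = 2 * gamma_SL * T_bulk / (rho * H_f * R)
dT = 2 * 0.4 * 626 / (7208 * 349000 * 2.1e-08)
dT = 9.5 K

9.5


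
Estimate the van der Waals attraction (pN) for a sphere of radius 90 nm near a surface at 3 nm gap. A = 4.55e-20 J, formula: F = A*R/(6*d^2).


Convert to SI: R = 90 nm = 9e-08 m, d = 3 nm = 3e-09 m
F = A * R / (6 * d^2)
F = 4.55e-20 * 9e-08 / (6 * (3e-09)^2)
F = 7.58333e-11 N = 75.833 pN

75.833


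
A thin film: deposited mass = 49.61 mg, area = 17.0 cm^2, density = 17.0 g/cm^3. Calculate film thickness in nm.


Convert: m = 49.61 mg = 4.9610e-05 kg, A = 17.0 cm^2 = 1.7000e-03 m^2, rho = 17.0 g/cm^3 = 17000 kg/m^3
t = m / (A * rho)
t = 4.9610e-05 / (1.7000e-03 * 17000)
t = 1.7166e-06 m = 1716.6 nm

1716.6


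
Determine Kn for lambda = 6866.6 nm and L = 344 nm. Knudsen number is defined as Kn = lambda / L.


Knudsen number Kn = lambda / L
Kn = 6866.6 / 344
Kn = 19.961

19.961


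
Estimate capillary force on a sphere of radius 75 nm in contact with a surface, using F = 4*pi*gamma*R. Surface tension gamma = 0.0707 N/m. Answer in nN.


Convert radius: R = 75 nm = 7.5e-08 m
F = 4 * pi * gamma * R
F = 4 * pi * 0.0707 * 7.5e-08
F = 6.66332e-08 N = 66.6332 nN

66.6332


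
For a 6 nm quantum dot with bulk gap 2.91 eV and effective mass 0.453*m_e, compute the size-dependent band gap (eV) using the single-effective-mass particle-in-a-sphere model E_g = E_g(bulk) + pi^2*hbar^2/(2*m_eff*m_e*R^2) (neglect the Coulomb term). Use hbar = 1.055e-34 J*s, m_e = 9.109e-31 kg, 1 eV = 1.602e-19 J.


Radius R = 6/2 nm = 3e-09 m
Confinement energy dE = pi^2 * hbar^2 / (2 * m_eff * m_e * R^2)
dE = pi^2 * (1.055e-34)^2 / (2 * 0.453 * 9.109e-31 * (3e-09)^2) J, divided by 1.602e-19 J/eV
dE = 0.0923 eV
Total band gap = E_g(bulk) + dE = 2.91 + 0.0923 = 3.0023 eV

3.0023


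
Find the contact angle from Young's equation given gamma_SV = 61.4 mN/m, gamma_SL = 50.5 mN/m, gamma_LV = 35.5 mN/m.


cos(theta) = (gamma_SV - gamma_SL) / gamma_LV
cos(theta) = (61.4 - 50.5) / 35.5
cos(theta) = 0.307042
theta = arccos(0.307042) = 72.12 degrees

72.12
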